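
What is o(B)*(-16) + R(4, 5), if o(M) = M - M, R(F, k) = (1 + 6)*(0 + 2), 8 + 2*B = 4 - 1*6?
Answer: 14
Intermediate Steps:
B = -5 (B = -4 + (4 - 1*6)/2 = -4 + (4 - 6)/2 = -4 + (½)*(-2) = -4 - 1 = -5)
R(F, k) = 14 (R(F, k) = 7*2 = 14)
o(M) = 0
o(B)*(-16) + R(4, 5) = 0*(-16) + 14 = 0 + 14 = 14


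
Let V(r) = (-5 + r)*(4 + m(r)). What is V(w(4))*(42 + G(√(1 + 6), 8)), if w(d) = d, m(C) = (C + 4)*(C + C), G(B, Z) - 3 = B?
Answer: -3060 - 68*√7 ≈ -3239.9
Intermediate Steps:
G(B, Z) = 3 + B
m(C) = 2*C*(4 + C) (m(C) = (4 + C)*(2*C) = 2*C*(4 + C))
V(r) = (-5 + r)*(4 + 2*r*(4 + r))
V(w(4))*(42 + G(√(1 + 6), 8)) = (-20 - 36*4 - 2*4² + 2*4³)*(42 + (3 + √(1 + 6))) = (-20 - 144 - 2*16 + 2*64)*(42 + (3 + √7)) = (-20 - 144 - 32 + 128)*(45 + √7) = -68*(45 + √7) = -3060 - 68*√7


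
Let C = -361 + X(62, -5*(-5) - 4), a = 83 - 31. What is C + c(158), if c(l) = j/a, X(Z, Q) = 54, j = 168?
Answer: -3949/13 ≈ -303.77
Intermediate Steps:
a = 52
c(l) = 42/13 (c(l) = 168/52 = 168*(1/52) = 42/13)
C = -307 (C = -361 + 54 = -307)
C + c(158) = -307 + 42/13 = -3949/13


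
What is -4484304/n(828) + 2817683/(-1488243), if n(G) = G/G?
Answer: -6673736855555/1488243 ≈ -4.4843e+6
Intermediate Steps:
n(G) = 1
-4484304/n(828) + 2817683/(-1488243) = -4484304/1 + 2817683/(-1488243) = -4484304*1 + 2817683*(-1/1488243) = -4484304 - 2817683/1488243 = -6673736855555/1488243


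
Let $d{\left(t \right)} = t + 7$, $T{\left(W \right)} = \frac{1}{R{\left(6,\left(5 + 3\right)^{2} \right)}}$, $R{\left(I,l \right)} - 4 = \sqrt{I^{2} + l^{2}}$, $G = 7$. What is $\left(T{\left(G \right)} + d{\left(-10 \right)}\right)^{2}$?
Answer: $\frac{38144009}{4235364} - \frac{3088 \sqrt{1033}}{1058841} \approx 8.9123$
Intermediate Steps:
$R{\left(I,l \right)} = 4 + \sqrt{I^{2} + l^{2}}$
$T{\left(W \right)} = \frac{1}{4 + 2 \sqrt{1033}}$ ($T{\left(W \right)} = \frac{1}{4 + \sqrt{6^{2} + \left(\left(5 + 3\right)^{2}\right)^{2}}} = \frac{1}{4 + \sqrt{36 + \left(8^{2}\right)^{2}}} = \frac{1}{4 + \sqrt{36 + 64^{2}}} = \frac{1}{4 + \sqrt{36 + 4096}} = \frac{1}{4 + \sqrt{4132}} = \frac{1}{4 + 2 \sqrt{1033}}$)
$d{\left(t \right)} = 7 + t$
$\left(T{\left(G \right)} + d{\left(-10 \right)}\right)^{2} = \left(\left(- \frac{1}{1029} + \frac{\sqrt{1033}}{2058}\right) + \left(7 - 10\right)\right)^{2} = \left(\left(- \frac{1}{1029} + \frac{\sqrt{1033}}{2058}\right) - 3\right)^{2} = \left(- \frac{3088}{1029} + \frac{\sqrt{1033}}{2058}\right)^{2}$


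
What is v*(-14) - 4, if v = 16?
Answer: -228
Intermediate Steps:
v*(-14) - 4 = 16*(-14) - 4 = -224 - 4 = -228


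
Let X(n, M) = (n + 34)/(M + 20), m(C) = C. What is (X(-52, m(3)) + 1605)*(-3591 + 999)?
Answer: -95637024/23 ≈ -4.1581e+6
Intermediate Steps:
X(n, M) = (34 + n)/(20 + M)
(X(-52, m(3)) + 1605)*(-3591 + 999) = ((34 - 52)/(20 + 3) + 1605)*(-3591 + 999) = (-18/23 + 1605)*(-2592) = (36897/23)*(-2592) = -95637024/23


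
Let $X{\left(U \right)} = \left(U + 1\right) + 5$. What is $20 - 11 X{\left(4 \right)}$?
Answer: $-90$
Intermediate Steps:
$X{\left(U \right)} = 6 + U$ ($X{\left(U \right)} = \left(1 + U\right) + 5 = 6 + U$)
$20 - 11 X{\left(4 \right)} = 20 - 11 \left(6 + 4\right) = 20 - 110 = -90$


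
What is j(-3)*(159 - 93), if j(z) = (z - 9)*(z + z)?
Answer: 4752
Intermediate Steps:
j(z) = 2*z*(-9 + z) (j(z) = (-9 + z)*(2*z) = 2*z*(-9 + z))
j(-3)*(159 - 93) = (2*(-3)*(-9 - 3))*(159 - 93) = (2*(-3)*(-12))*66 = 72*66 = 4752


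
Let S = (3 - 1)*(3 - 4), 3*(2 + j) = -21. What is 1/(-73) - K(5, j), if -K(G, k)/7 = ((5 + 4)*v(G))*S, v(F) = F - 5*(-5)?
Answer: -275941/73 ≈ -3780.0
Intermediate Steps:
j = -9 (j = -2 + (1/3)*(-21) = -2 - 7 = -9)
v(F) = 25 + F (v(F) = F + 25 = 25 + F)
S = -2 (S = 2*(-1) = -2)
K(G, k) = 3150 + 126*G (K(G, k) = -7*(5 + 4)*(25 + G)*(-2) = -7*9*(25 + G)*(-2) = -7*(225 + 9*G)*(-2) = -7*(-450 - 18*G) = 3150 + 126*G)
1/(-73) - K(5, j) = 1/(-73) - (3150 + 126*5) = -1/73 - (3150 + 630) = -1/73 - 1*3780 = -1/73 - 3780 = -275941/73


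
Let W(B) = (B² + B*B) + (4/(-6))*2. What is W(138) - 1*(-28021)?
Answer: 198323/3 ≈ 66108.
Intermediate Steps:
W(B) = -4/3 + 2*B² (W(B) = (B² + B²) - ⅙*4*2 = 2*B² - ⅔*2 = 2*B² - 4/3 = -4/3 + 2*B²)
W(138) - 1*(-28021) = (-4/3 + 2*138²) - 1*(-28021) = (-4/3 + 2*19044) + 28021 = (-4/3 + 38088) + 28021 = 114260/3 + 28021 = 198323/3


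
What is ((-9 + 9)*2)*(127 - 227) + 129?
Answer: 129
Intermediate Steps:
((-9 + 9)*2)*(127 - 227) + 129 = (0*2)*(-100) + 129 = 0*(-100) + 129 = 0 + 129 = 129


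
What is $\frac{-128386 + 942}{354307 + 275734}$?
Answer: $- \frac{127444}{630041} \approx -0.20228$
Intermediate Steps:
$\frac{-128386 + 942}{354307 + 275734} = - \frac{127444}{630041}$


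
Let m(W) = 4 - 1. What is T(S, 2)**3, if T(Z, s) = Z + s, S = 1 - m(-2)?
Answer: 0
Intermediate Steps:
m(W) = 3
S = -2 (S = 1 - 1*3 = 1 - 3 = -2)
T(S, 2)**3 = (-2 + 2)**3 = 0**3 = 0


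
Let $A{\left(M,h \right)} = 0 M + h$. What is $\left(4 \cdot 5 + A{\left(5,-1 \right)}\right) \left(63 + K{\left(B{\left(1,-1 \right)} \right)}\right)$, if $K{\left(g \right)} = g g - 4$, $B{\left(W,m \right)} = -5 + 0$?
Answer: $1596$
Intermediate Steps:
$A{\left(M,h \right)} = h$ ($A{\left(M,h \right)} = 0 + h = h$)
$B{\left(W,m \right)} = -5$
$K{\left(g \right)} = -4 + g^{2}$ ($K{\left(g \right)} = g^{2} - 4 = -4 + g^{2}$)
$\left(4 \cdot 5 + A{\left(5,-1 \right)}\right) \left(63 + K{\left(B{\left(1,-1 \right)} \right)}\right) = \left(4 \cdot 5 - 1\right) \left(63 - \left(4 - \left(-5\right)^{2}\right)\right) = \left(20 - 1\right) \left(63 + \left(-4 + 25\right)\right) = 19 \left(63 + 21\right) = 19 \cdot 84 = 1596$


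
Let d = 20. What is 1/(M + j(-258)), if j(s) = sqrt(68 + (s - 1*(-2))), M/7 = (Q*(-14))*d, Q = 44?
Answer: -21560/1859334447 - I*sqrt(47)/3718668894 ≈ -1.1596e-5 - 1.8436e-9*I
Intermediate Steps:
M = -86240 (M = 7*((44*(-14))*20) = 7*(-616*20) = 7*(-12320) = -86240)
j(s) = sqrt(70 + s) (j(s) = sqrt(68 + (s + 2)) = sqrt(68 + (2 + s)) = sqrt(70 + s))
1/(M + j(-258)) = 1/(-86240 + sqrt(70 - 258)) = 1/(-86240 + sqrt(-188)) = 1/(-86240 + 2*I*sqrt(47))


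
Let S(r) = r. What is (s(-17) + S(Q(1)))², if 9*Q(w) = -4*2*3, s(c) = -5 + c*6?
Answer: 108241/9 ≈ 12027.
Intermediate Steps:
s(c) = -5 + 6*c
Q(w) = -8/3 (Q(w) = (-4*2*3)/9 = (-8*3)/9 = (⅑)*(-24) = -8/3)
(s(-17) + S(Q(1)))² = ((-5 + 6*(-17)) - 8/3)² = ((-5 - 102) - 8/3)² = (-107 - 8/3)² = (-329/3)² = 108241/9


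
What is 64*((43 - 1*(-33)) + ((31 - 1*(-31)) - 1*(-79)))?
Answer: 13888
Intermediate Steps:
64*((43 - 1*(-33)) + ((31 - 1*(-31)) - 1*(-79))) = 64*((43 + 33) + ((31 + 31) + 79)) = 64*(76 + (62 + 79)) = 64*(76 + 141) = 64*217 = 13888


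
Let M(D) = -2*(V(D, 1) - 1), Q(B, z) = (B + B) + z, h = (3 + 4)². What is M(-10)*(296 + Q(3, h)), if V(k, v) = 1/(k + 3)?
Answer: 5616/7 ≈ 802.29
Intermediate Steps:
h = 49 (h = 7² = 49)
V(k, v) = 1/(3 + k)
Q(B, z) = z + 2*B (Q(B, z) = 2*B + z = z + 2*B)
M(D) = 2 - 2/(3 + D) (M(D) = -2*(1/(3 + D) - 1) = -2*(-1 + 1/(3 + D)) = 2 - 2/(3 + D))
M(-10)*(296 + Q(3, h)) = (2*(2 - 10)/(3 - 10))*(296 + (49 + 2*3)) = (2*(-8)/(-7))*(296 + (49 + 6)) = (2*(-⅐)*(-8))*(296 + 55) = (16/7)*351 = 5616/7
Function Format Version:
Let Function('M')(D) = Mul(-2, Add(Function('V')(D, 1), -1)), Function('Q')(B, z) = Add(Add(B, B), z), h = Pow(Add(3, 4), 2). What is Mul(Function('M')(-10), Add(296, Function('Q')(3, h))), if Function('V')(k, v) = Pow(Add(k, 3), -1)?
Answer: Rational(5616, 7) ≈ 802.29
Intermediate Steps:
h = 49 (h = Pow(7, 2) = 49)
Function('V')(k, v) = Pow(Add(3, k), -1)
Function('Q')(B, z) = Add(z, Mul(2, B)) (Function('Q')(B, z) = Add(Mul(2, B), z) = Add(z, Mul(2, B)))
Function('M')(D) = Add(2, Mul(-2, Pow(Add(3, D), -1))) (Function('M')(D) = Mul(-2, Add(Pow(Add(3, D), -1), -1)) = Mul(-2, Add(-1, Pow(Add(3, D), -1))) = Add(2, Mul(-2, Pow(Add(3, D), -1))))
Mul(Function('M')(-10), Add(296, Function('Q')(3, h))) = Mul(Mul(2, Pow(Add(3, -10), -1), Add(2, -10)), Add(296, Add(49, Mul(2, 3)))) = Mul(Mul(2, Pow(-7, -1), -8), Add(296, Add(49, 6))) = Mul(Mul(2, Rational(-1, 7), -8), Add(296, 55)) = Mul(Rational(16, 7), 351) = Rational(5616, 7)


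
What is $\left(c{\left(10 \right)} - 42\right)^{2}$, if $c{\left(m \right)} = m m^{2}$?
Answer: $917764$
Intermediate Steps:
$c{\left(m \right)} = m^{3}$
$\left(c{\left(10 \right)} - 42\right)^{2} = \left(10^{3} - 42\right)^{2} = \left(1000 - 42\right)^{2} = 958^{2} = 917764$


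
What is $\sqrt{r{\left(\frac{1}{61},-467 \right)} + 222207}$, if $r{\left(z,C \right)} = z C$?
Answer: $\frac{4 \sqrt{51675235}}{61} \approx 471.38$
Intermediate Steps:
$r{\left(z,C \right)} = C z$
$\sqrt{r{\left(\frac{1}{61},-467 \right)} + 222207} = \sqrt{- \frac{467}{61} + 222207} = \sqrt{\frac{13554160}{61}} = \frac{4 \sqrt{51675235}}{61}$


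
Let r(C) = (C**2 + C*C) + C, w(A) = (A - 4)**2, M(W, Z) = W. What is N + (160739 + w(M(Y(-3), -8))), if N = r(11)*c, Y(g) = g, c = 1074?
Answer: 432510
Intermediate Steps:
w(A) = (-4 + A)**2
r(C) = C + 2*C**2 (r(C) = (C**2 + C**2) + C = 2*C**2 + C = C + 2*C**2)
N = 271722 (N = (11*(1 + 2*11))*1074 = (11*(1 + 22))*1074 = (11*23)*1074 = 253*1074 = 271722)
N + (160739 + w(M(Y(-3), -8))) = 271722 + (160739 + (-4 - 3)**2) = 271722 + (160739 + (-7)**2) = 271722 + (160739 + 49) = 271722 + 160788 = 432510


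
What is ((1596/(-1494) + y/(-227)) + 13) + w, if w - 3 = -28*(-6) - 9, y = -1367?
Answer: 10171526/56523 ≈ 179.95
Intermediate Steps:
w = 162 (w = 3 + (-28*(-6) - 9) = 3 + (168 - 9) = 3 + 159 = 162)
((1596/(-1494) + y/(-227)) + 13) + w = ((1596/(-1494) - 1367/(-227)) + 13) + 162 = ((1596*(-1/1494) - 1367*(-1/227)) + 13) + 162 = ((-266/249 + 1367/227) + 13) + 162 = (280001/56523 + 13) + 162 = 1014800/56523 + 162 = 10171526/56523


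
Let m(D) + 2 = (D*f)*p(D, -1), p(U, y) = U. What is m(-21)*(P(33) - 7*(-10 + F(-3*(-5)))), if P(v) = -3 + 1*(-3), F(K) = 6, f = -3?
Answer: -29150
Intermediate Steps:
P(v) = -6 (P(v) = -3 - 3 = -6)
m(D) = -2 - 3*D**2 (m(D) = -2 + (D*(-3))*D = -2 + (-3*D)*D = -2 - 3*D**2)
m(-21)*(P(33) - 7*(-10 + F(-3*(-5)))) = (-2 - 3*(-21)**2)*(-6 - 7*(-10 + 6)) = (-2 - 3*441)*(-6 - 7*(-4)) = (-2 - 1323)*(-6 + 28) = -1325*22 = -29150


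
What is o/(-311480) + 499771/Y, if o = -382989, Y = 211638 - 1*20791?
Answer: 228760972763/59445023560 ≈ 3.8483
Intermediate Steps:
Y = 190847 (Y = 211638 - 20791 = 190847)
o/(-311480) + 499771/Y = -382989/(-311480) + 499771/190847 = -382989*(-1/311480) + 499771*(1/190847) = 382989/311480 + 499771/190847 = 228760972763/59445023560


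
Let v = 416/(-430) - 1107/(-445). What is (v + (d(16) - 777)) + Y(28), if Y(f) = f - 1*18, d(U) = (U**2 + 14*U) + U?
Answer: -5156496/19135 ≈ -269.48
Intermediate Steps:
d(U) = U**2 + 15*U
Y(f) = -18 + f (Y(f) = f - 18 = -18 + f)
v = 29089/19135 (v = 416*(-1/430) - 1107*(-1/445) = -208/215 + 1107/445 = 29089/19135 ≈ 1.5202)
(v + (d(16) - 777)) + Y(28) = (29089/19135 + (16*(15 + 16) - 777)) + (-18 + 28) = (29089/19135 + (16*31 - 777)) + 10 = (29089/19135 + (496 - 777)) + 10 = (29089/19135 - 281) + 10 = -5347846/19135 + 10 = -5156496/19135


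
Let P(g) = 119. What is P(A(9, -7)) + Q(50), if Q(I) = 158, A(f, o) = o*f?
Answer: 277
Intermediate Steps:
A(f, o) = f*o
P(A(9, -7)) + Q(50) = 119 + 158 = 277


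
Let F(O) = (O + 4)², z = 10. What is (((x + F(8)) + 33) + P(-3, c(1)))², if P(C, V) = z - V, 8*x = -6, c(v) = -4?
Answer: 579121/16 ≈ 36195.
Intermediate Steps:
x = -¾ (x = (⅛)*(-6) = -¾ ≈ -0.75000)
F(O) = (4 + O)²
P(C, V) = 10 - V
(((x + F(8)) + 33) + P(-3, c(1)))² = (((-¾ + (4 + 8)²) + 33) + (10 - 1*(-4)))² = (((-¾ + 12²) + 33) + (10 + 4))² = (((-¾ + 144) + 33) + 14)² = ((573/4 + 33) + 14)² = (705/4 + 14)² = (761/4)² = 579121/16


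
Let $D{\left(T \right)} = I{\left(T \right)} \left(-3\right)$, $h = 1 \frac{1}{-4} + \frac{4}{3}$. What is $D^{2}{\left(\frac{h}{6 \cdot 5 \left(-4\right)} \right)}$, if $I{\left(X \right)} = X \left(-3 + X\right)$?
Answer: $\frac{3172956241}{477757440000} \approx 0.0066414$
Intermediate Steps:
$h = \frac{13}{12}$ ($h = 1 \left(- \frac{1}{4}\right) + 4 \cdot \frac{1}{3} = - \frac{1}{4} + \frac{4}{3} = \frac{13}{12} \approx 1.0833$)
$D{\left(T \right)} = - 3 T \left(-3 + T\right)$ ($D{\left(T \right)} = T \left(-3 + T\right) \left(-3\right) = - 3 T \left(-3 + T\right)$)
$D^{2}{\left(\frac{h}{6 \cdot 5 \left(-4\right)} \right)} = \left(3 \frac{13}{12 \cdot 6 \cdot 5 \left(-4\right)} \left(3 - \frac{13}{12 \cdot 6 \cdot 5 \left(-4\right)}\right)\right)^{2} = \left(3 \frac{13}{12 \cdot 30 \left(-4\right)} \left(3 - \frac{13}{12 \cdot 30 \left(-4\right)}\right)\right)^{2} = \left(3 \frac{13}{12 \left(-120\right)} \left(3 - \frac{13}{12 \left(-120\right)}\right)\right)^{2} = \left(3 \cdot \frac{13}{12} \left(- \frac{1}{120}\right) \left(3 - \frac{13}{12} \left(- \frac{1}{120}\right)\right)\right)^{2} = \left(3 \left(- \frac{13}{1440}\right) \left(3 - - \frac{13}{1440}\right)\right)^{2} = \left(3 \left(- \frac{13}{1440}\right) \left(3 + \frac{13}{1440}\right)\right)^{2} = \left(3 \left(- \frac{13}{1440}\right) \frac{4333}{1440}\right)^{2} = \left(- \frac{56329}{691200}\right)^{2} = \frac{3172956241}{477757440000}$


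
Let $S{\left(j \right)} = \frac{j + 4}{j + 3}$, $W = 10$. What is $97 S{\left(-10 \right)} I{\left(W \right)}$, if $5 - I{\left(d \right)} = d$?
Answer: $- \frac{2910}{7} \approx -415.71$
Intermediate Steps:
$I{\left(d \right)} = 5 - d$
$S{\left(j \right)} = \frac{4 + j}{3 + j}$
$97 S{\left(-10 \right)} I{\left(W \right)} = 97 \frac{4 - 10}{3 - 10} \left(5 - 10\right) = 97 \frac{1}{-7} \left(-6\right) \left(5 - 10\right) = 97 \left(\left(- \frac{1}{7}\right) \left(-6\right)\right) \left(-5\right) = 97 \cdot \frac{6}{7} \left(-5\right) = \frac{582}{7} \left(-5\right) = - \frac{2910}{7}$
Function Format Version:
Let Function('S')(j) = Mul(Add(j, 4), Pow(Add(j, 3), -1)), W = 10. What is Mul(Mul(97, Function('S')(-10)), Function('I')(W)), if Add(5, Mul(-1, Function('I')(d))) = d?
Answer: Rational(-2910, 7) ≈ -415.71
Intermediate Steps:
Function('I')(d) = Add(5, Mul(-1, d))
Function('S')(j) = Mul(Pow(Add(3, j), -1), Add(4, j)) (Function('S')(j) = Mul(Add(4, j), Pow(Add(3, j), -1)) = Mul(Pow(Add(3, j), -1), Add(4, j)))
Mul(Mul(97, Function('S')(-10)), Function('I')(W)) = Mul(Mul(97, Mul(Pow(Add(3, -10), -1), Add(4, -10))), Add(5, Mul(-1, 10))) = Mul(Mul(97, Mul(Pow(-7, -1), -6)), Add(5, -10)) = Mul(Mul(97, Mul(Rational(-1, 7), -6)), -5) = Mul(Mul(97, Rational(6, 7)), -5) = Mul(Rational(582, 7), -5) = Rational(-2910, 7)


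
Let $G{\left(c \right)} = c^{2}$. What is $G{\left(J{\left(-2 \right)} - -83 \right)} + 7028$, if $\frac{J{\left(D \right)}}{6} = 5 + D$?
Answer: $17229$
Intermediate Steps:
$J{\left(D \right)} = 30 + 6 D$ ($J{\left(D \right)} = 6 \left(5 + D\right) = 30 + 6 D$)
$G{\left(J{\left(-2 \right)} - -83 \right)} + 7028 = \left(\left(30 + 6 \left(-2\right)\right) - -83\right)^{2} + 7028 = \left(\left(30 - 12\right) + 83\right)^{2} + 7028 = \left(18 + 83\right)^{2} + 7028 = 101^{2} + 7028 = 10201 + 7028 = 17229$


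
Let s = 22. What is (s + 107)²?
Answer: 16641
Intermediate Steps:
(s + 107)² = (22 + 107)² = 129² = 16641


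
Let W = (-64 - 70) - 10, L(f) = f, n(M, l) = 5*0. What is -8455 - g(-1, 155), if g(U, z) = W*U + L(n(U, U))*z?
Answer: -8599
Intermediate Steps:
n(M, l) = 0
W = -144 (W = -134 - 10 = -144)
g(U, z) = -144*U (g(U, z) = -144*U + 0*z = -144*U + 0 = -144*U)
-8455 - g(-1, 155) = -8455 - (-144)*(-1) = -8455 - 1*144 = -8455 - 144 = -8599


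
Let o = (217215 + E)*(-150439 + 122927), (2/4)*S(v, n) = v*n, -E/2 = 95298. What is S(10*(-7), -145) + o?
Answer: -732321628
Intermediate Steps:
E = -190596 (E = -2*95298 = -190596)
S(v, n) = 2*n*v (S(v, n) = 2*(v*n) = 2*(n*v) = 2*n*v)
o = -732341928 (o = (217215 - 190596)*(-150439 + 122927) = 26619*(-27512) = -732341928)
S(10*(-7), -145) + o = 2*(-145)*(10*(-7)) - 732341928 = 2*(-145)*(-70) - 732341928 = 20300 - 732341928 = -732321628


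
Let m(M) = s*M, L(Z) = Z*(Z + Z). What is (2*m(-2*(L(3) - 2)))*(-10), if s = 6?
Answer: 3840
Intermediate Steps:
L(Z) = 2*Z**2 (L(Z) = Z*(2*Z) = 2*Z**2)
m(M) = 6*M
(2*m(-2*(L(3) - 2)))*(-10) = (2*(6*(-2*(2*3**2 - 2))))*(-10) = (2*(6*(-2*(2*9 - 2))))*(-10) = (2*(6*(-2*(18 - 2))))*(-10) = (2*(6*(-2*16)))*(-10) = (2*(6*(-32)))*(-10) = (2*(-192))*(-10) = -384*(-10) = 3840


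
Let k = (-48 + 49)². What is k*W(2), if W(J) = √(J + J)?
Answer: 2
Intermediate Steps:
W(J) = √2*√J (W(J) = √(2*J) = √2*√J)
k = 1 (k = 1² = 1)
k*W(2) = 1*(√2*√2) = 1*2 = 2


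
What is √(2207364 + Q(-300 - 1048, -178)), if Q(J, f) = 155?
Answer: √2207519 ≈ 1485.8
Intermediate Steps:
√(2207364 + Q(-300 - 1048, -178)) = √(2207364 + 155) = √2207519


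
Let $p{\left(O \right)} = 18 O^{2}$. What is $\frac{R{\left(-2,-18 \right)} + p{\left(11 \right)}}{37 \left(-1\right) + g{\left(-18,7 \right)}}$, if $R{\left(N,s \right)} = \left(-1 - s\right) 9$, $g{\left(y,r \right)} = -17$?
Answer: $- \frac{259}{6} \approx -43.167$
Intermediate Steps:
$R{\left(N,s \right)} = -9 - 9 s$
$\frac{R{\left(-2,-18 \right)} + p{\left(11 \right)}}{37 \left(-1\right) + g{\left(-18,7 \right)}} = \frac{\left(-9 - -162\right) + 18 \cdot 11^{2}}{37 \left(-1\right) - 17} = \frac{\left(-9 + 162\right) + 18 \cdot 121}{-37 - 17} = \frac{153 + 2178}{-54} = 2331 \left(- \frac{1}{54}\right) = - \frac{259}{6}$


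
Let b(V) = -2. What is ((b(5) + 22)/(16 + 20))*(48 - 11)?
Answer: 185/9 ≈ 20.556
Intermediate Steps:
((b(5) + 22)/(16 + 20))*(48 - 11) = ((-2 + 22)/(16 + 20))*(48 - 11) = (20/36)*37 = (20*(1/36))*37 = (5/9)*37 = 185/9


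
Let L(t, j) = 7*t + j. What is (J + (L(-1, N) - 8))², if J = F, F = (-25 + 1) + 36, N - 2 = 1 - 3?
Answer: 9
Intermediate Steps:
N = 0 (N = 2 + (1 - 3) = 2 - 2 = 0)
L(t, j) = j + 7*t
F = 12 (F = -24 + 36 = 12)
J = 12
(J + (L(-1, N) - 8))² = (12 + ((0 + 7*(-1)) - 8))² = (12 + ((0 - 7) - 8))² = (12 + (-7 - 8))² = (12 - 15)² = (-3)² = 9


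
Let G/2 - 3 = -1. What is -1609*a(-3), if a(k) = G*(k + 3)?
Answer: 0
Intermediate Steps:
G = 4 (G = 6 + 2*(-1) = 6 - 2 = 4)
a(k) = 12 + 4*k (a(k) = 4*(k + 3) = 4*(3 + k) = 12 + 4*k)
-1609*a(-3) = -1609*(12 + 4*(-3)) = -1609*(12 - 12) = -1609*0 = 0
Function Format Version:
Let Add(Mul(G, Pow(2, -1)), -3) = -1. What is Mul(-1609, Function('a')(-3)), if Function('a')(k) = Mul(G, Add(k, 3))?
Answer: 0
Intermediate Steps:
G = 4 (G = Add(6, Mul(2, -1)) = Add(6, -2) = 4)
Function('a')(k) = Add(12, Mul(4, k)) (Function('a')(k) = Mul(4, Add(k, 3)) = Mul(4, Add(3, k)) = Add(12, Mul(4, k)))
Mul(-1609, Function('a')(-3)) = Mul(-1609, Add(12, Mul(4, -3))) = Mul(-1609, Add(12, -12)) = Mul(-1609, 0) = 0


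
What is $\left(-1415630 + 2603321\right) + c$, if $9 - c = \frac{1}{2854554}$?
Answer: $\frac{3390353785799}{2854554} \approx 1.1877 \cdot 10^{6}$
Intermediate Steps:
$c = \frac{25690985}{2854554}$ ($c = 9 - \frac{1}{2854554} = \frac{25690985}{2854554} \approx 9.0$)
$\left(-1415630 + 2603321\right) + c = \left(-1415630 + 2603321\right) + \frac{25690985}{2854554} = 1187691 + \frac{25690985}{2854554} = \frac{3390353785799}{2854554}$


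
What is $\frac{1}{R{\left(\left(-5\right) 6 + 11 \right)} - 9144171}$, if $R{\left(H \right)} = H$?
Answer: $- \frac{1}{9144190} \approx -1.0936 \cdot 10^{-7}$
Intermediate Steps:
$\frac{1}{R{\left(\left(-5\right) 6 + 11 \right)} - 9144171} = \frac{1}{\left(\left(-5\right) 6 + 11\right) - 9144171} = \frac{1}{\left(-30 + 11\right) - 9144171} = \frac{1}{-19 - 9144171} = \frac{1}{-9144190} = - \frac{1}{9144190}$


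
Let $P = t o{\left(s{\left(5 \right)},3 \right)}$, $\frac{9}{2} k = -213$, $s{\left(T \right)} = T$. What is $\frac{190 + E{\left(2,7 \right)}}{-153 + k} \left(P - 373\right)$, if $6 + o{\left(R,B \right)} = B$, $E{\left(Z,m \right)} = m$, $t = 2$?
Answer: $\frac{223989}{601} \approx 372.69$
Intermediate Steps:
$k = - \frac{142}{3}$ ($k = \frac{2}{9} \left(-213\right) = - \frac{142}{3} \approx -47.333$)
$o{\left(R,B \right)} = -6 + B$
$P = -6$ ($P = 2 \left(-6 + 3\right) = 2 \left(-3\right) = -6$)
$\frac{190 + E{\left(2,7 \right)}}{-153 + k} \left(P - 373\right) = \frac{190 + 7}{-153 - \frac{142}{3}} \left(-6 - 373\right) = \frac{197}{- \frac{601}{3}} \left(-379\right) = 197 \left(- \frac{3}{601}\right) \left(-379\right) = \left(- \frac{591}{601}\right) \left(-379\right) = \frac{223989}{601}$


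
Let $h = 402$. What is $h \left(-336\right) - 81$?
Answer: $-135153$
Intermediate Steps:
$h \left(-336\right) - 81 = 402 \left(-336\right) - 81 = -135072 - 81 = -135153$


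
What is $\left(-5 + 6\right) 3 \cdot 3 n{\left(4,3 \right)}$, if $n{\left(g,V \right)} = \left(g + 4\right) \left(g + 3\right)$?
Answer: $504$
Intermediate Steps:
$n{\left(g,V \right)} = \left(3 + g\right) \left(4 + g\right)$ ($n{\left(g,V \right)} = \left(4 + g\right) \left(3 + g\right) = \left(3 + g\right) \left(4 + g\right)$)
$\left(-5 + 6\right) 3 \cdot 3 n{\left(4,3 \right)} = \left(-5 + 6\right) 3 \cdot 3 \left(12 + 4^{2} + 7 \cdot 4\right) = 1 \cdot 3 \cdot 3 \left(12 + 16 + 28\right) = 3 \cdot 3 \cdot 56 = 9 \cdot 56 = 504$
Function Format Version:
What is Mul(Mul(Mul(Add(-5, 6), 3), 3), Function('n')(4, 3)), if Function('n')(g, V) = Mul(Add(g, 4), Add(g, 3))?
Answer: 504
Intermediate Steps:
Function('n')(g, V) = Mul(Add(3, g), Add(4, g)) (Function('n')(g, V) = Mul(Add(4, g), Add(3, g)) = Mul(Add(3, g), Add(4, g)))
Mul(Mul(Mul(Add(-5, 6), 3), 3), Function('n')(4, 3)) = Mul(Mul(Mul(Add(-5, 6), 3), 3), Add(12, Pow(4, 2), Mul(7, 4))) = Mul(Mul(Mul(1, 3), 3), Add(12, 16, 28)) = Mul(Mul(3, 3), 56) = Mul(9, 56) = 504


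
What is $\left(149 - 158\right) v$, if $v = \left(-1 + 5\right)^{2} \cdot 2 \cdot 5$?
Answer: $-1440$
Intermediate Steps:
$v = 160$ ($v = 4^{2} \cdot 2 \cdot 5 = 16 \cdot 2 \cdot 5 = 32 \cdot 5 = 160$)
$\left(149 - 158\right) v = \left(149 - 158\right) 160 = \left(-9\right) 160 = -1440$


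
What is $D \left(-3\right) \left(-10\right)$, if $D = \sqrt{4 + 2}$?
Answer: $30 \sqrt{6} \approx 73.485$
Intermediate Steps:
$D = \sqrt{6} \approx 2.4495$
$D \left(-3\right) \left(-10\right) = \sqrt{6} \left(-3\right) \left(-10\right) = - 3 \sqrt{6} \left(-10\right) = 30 \sqrt{6}$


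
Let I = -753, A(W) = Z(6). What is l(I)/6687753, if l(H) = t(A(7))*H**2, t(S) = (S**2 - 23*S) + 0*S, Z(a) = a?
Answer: -19278306/2229251 ≈ -8.6479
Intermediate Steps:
A(W) = 6
t(S) = S**2 - 23*S (t(S) = (S**2 - 23*S) + 0 = S**2 - 23*S)
l(H) = -102*H**2 (l(H) = (6*(-23 + 6))*H**2 = (6*(-17))*H**2 = -102*H**2)
l(I)/6687753 = -102*(-753)**2/6687753 = -102*567009*(1/6687753) = -57834918*1/6687753 = -19278306/2229251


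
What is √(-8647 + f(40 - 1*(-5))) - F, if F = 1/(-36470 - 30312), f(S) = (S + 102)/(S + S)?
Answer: 1/66782 + I*√7780830/30 ≈ 1.4974e-5 + 92.98*I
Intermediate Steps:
f(S) = (102 + S)/(2*S) (f(S) = (102 + S)/((2*S)) = (102 + S)*(1/(2*S)) = (102 + S)/(2*S))
F = -1/66782 (F = 1/(-66782) = -1/66782 ≈ -1.4974e-5)
√(-8647 + f(40 - 1*(-5))) - F = √(-8647 + (102 + (40 - 1*(-5)))/(2*(40 - 1*(-5)))) - 1*(-1/66782) = √(-8647 + (102 + (40 + 5))/(2*(40 + 5))) + 1/66782 = √(-8647 + (½)*(102 + 45)/45) + 1/66782 = √(-8647 + (½)*(1/45)*147) + 1/66782 = √(-8647 + 49/30) + 1/66782 = √(-259361/30) + 1/66782 = I*√7780830/30 + 1/66782 = 1/66782 + I*√7780830/30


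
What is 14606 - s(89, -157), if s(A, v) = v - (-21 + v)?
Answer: 14585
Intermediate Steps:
s(A, v) = 21 (s(A, v) = v + (21 - v) = 21)
14606 - s(89, -157) = 14606 - 1*21 = 14606 - 21 = 14585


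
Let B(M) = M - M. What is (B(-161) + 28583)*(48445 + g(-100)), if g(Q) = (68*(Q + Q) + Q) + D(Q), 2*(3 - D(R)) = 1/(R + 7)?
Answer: 184735616207/186 ≈ 9.9320e+8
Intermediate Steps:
B(M) = 0
D(R) = 3 - 1/(2*(7 + R)) (D(R) = 3 - 1/(2*(R + 7)) = 3 - 1/(2*(7 + R)))
g(Q) = 137*Q + (41 + 6*Q)/(2*(7 + Q)) (g(Q) = (68*(Q + Q) + Q) + (41 + 6*Q)/(2*(7 + Q)) = (68*(2*Q) + Q) + (41 + 6*Q)/(2*(7 + Q)) = (136*Q + Q) + (41 + 6*Q)/(2*(7 + Q)) = 137*Q + (41 + 6*Q)/(2*(7 + Q)))
(B(-161) + 28583)*(48445 + g(-100)) = (0 + 28583)*(48445 + (41 + 274*(-100)**2 + 1924*(-100))/(2*(7 - 100))) = 28583*(48445 + (1/2)*(41 + 274*10000 - 192400)/(-93)) = 28583*(48445 + (1/2)*(-1/93)*(41 + 2740000 - 192400)) = 28583*(48445 + (1/2)*(-1/93)*2547641) = 28583*(48445 - 2547641/186) = 28583*(6463129/186) = 184735616207/186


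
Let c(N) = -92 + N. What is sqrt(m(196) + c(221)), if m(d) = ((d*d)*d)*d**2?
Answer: sqrt(289254655105) ≈ 5.3782e+5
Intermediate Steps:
m(d) = d**5 (m(d) = (d**2*d)*d**2 = d**3*d**2 = d**5)
sqrt(m(196) + c(221)) = sqrt(196**5 + (-92 + 221)) = sqrt(289254654976 + 129) = sqrt(289254655105)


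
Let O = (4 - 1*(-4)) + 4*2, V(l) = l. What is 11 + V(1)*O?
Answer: 27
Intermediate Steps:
O = 16 (O = (4 + 4) + 8 = 8 + 8 = 16)
11 + V(1)*O = 11 + 1*16 = 11 + 16 = 27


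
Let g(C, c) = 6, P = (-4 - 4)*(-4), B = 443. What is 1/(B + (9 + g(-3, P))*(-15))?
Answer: 1/218 ≈ 0.0045872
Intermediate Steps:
P = 32 (P = -8*(-4) = 32)
1/(B + (9 + g(-3, P))*(-15)) = 1/(443 + (9 + 6)*(-15)) = 1/(443 + 15*(-15)) = 1/(443 - 225) = 1/218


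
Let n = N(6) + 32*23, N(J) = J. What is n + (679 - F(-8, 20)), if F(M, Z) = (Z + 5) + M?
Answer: 1404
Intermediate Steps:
F(M, Z) = 5 + M + Z (F(M, Z) = (5 + Z) + M = 5 + M + Z)
n = 742 (n = 6 + 32*23 = 6 + 736 = 742)
n + (679 - F(-8, 20)) = 742 + (679 - (5 - 8 + 20)) = 742 + (679 - 1*17) = 742 + (679 - 17) = 742 + 662 = 1404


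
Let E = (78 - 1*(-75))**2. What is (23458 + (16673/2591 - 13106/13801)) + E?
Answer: 1676084657424/35758391 ≈ 46873.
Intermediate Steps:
E = 23409 (E = (78 + 75)**2 = 153**2 = 23409)
(23458 + (16673/2591 - 13106/13801)) + E = (23458 + (16673/2591 - 13106/13801)) + 23409 = (23458 + 196146427/35758391) + 23409 = 839016482505/35758391 + 23409 = 1676084657424/35758391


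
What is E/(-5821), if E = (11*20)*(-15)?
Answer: 3300/5821 ≈ 0.56691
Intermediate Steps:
E = -3300 (E = 220*(-15) = -3300)
E/(-5821) = -3300/(-5821) = -3300*(-1/5821) = 3300/5821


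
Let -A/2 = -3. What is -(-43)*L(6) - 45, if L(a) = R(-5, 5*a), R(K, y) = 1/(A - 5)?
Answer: -2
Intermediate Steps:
A = 6 (A = -2*(-3) = 6)
R(K, y) = 1 (R(K, y) = 1/(6 - 5) = 1/1 = 1)
L(a) = 1
-(-43)*L(6) - 45 = -(-43) - 45 = -43*(-1) - 45 = 43 - 45 = -2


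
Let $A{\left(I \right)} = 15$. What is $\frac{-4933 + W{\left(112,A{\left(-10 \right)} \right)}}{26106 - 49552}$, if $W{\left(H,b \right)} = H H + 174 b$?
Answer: $- \frac{10221}{23446} \approx -0.43594$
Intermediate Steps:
$W{\left(H,b \right)} = H^{2} + 174 b$
$\frac{-4933 + W{\left(112,A{\left(-10 \right)} \right)}}{26106 - 49552} = \frac{-4933 + \left(112^{2} + 174 \cdot 15\right)}{26106 - 49552} = \frac{-4933 + \left(12544 + 2610\right)}{-23446} = \left(-4933 + 15154\right) \left(- \frac{1}{23446}\right) = 10221 \left(- \frac{1}{23446}\right) = - \frac{10221}{23446}$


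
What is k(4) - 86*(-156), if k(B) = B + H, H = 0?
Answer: 13420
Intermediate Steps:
k(B) = B (k(B) = B + 0 = B)
k(4) - 86*(-156) = 4 - 86*(-156) = 4 + 13416 = 13420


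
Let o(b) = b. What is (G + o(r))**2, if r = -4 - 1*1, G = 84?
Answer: 6241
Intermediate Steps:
r = -5 (r = -4 - 1 = -5)
(G + o(r))**2 = (84 - 5)**2 = 79**2 = 6241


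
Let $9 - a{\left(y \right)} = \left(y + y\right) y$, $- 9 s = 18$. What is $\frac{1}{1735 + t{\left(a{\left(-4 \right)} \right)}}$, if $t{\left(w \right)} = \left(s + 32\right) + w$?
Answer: $\frac{1}{1742} \approx 0.00057405$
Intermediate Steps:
$s = -2$ ($s = \left(- \frac{1}{9}\right) 18 = -2$)
$a{\left(y \right)} = 9 - 2 y^{2}$ ($a{\left(y \right)} = 9 - \left(y + y\right) y = 9 - 2 y y = 9 - 2 y^{2}$)
$t{\left(w \right)} = 30 + w$ ($t{\left(w \right)} = \left(-2 + 32\right) + w = 30 + w$)
$\frac{1}{1735 + t{\left(a{\left(-4 \right)} \right)}} = \frac{1}{1735 + \left(30 + \left(9 - 2 \left(-4\right)^{2}\right)\right)} = \frac{1}{1735 + \left(30 + \left(9 - 32\right)\right)} = \frac{1}{1735 + \left(30 - 23\right)} = \frac{1}{1735 + 7} = \frac{1}{1742}$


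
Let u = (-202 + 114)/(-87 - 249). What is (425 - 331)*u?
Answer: 517/21 ≈ 24.619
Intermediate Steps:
u = 11/42 (u = -88/(-336) = -88*(-1/336) = 11/42 ≈ 0.26190)
(425 - 331)*u = (425 - 331)*(11/42) = 94*(11/42) = 517/21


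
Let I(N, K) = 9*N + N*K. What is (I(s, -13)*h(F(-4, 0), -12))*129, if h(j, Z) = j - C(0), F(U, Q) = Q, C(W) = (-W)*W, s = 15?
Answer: 0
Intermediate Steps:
C(W) = -W²
I(N, K) = 9*N + K*N
h(j, Z) = j (h(j, Z) = j - (-1)*0² = j - (-1)*0 = j - 1*0 = j + 0 = j)
(I(s, -13)*h(F(-4, 0), -12))*129 = ((15*(9 - 13))*0)*129 = ((15*(-4))*0)*129 = -60*0*129 = 0*129 = 0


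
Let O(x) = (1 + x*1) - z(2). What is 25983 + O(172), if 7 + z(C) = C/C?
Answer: 26162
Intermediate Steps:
z(C) = -6 (z(C) = -7 + C/C = -7 + 1 = -6)
O(x) = 7 + x (O(x) = (1 + x*1) - 1*(-6) = (1 + x) + 6 = 7 + x)
25983 + O(172) = 25983 + (7 + 172) = 25983 + 179 = 26162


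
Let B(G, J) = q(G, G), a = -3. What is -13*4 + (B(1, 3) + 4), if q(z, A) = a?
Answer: -51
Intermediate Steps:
q(z, A) = -3
B(G, J) = -3
-13*4 + (B(1, 3) + 4) = -13*4 + (-3 + 4) = -52 + 1 = -51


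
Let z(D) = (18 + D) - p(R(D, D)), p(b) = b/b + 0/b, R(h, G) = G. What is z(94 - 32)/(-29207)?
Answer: -79/29207 ≈ -0.0027048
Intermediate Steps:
p(b) = 1 (p(b) = 1 + 0 = 1)
z(D) = 17 + D (z(D) = (18 + D) - 1*1 = (18 + D) - 1 = 17 + D)
z(94 - 32)/(-29207) = (17 + (94 - 32))/(-29207) = (17 + 62)*(-1/29207) = 79*(-1/29207) = -79/29207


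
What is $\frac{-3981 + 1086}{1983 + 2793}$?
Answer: $- \frac{965}{1592} \approx -0.60616$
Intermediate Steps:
$\frac{-3981 + 1086}{1983 + 2793} = - \frac{2895}{4776} = \left(-2895\right) \frac{1}{4776} = - \frac{965}{1592}$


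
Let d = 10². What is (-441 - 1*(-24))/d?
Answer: -417/100 ≈ -4.1700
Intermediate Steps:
d = 100
(-441 - 1*(-24))/d = (-441 - 1*(-24))/100 = (-441 + 24)*(1/100) = -417*1/100 = -417/100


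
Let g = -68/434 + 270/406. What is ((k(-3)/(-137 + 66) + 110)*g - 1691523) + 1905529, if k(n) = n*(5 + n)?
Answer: 13663360886/63829 ≈ 2.1406e+5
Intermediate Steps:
g = 457/899 (g = -68*1/434 + 270*(1/406) = -34/217 + 135/203 = 457/899 ≈ 0.50834)
((k(-3)/(-137 + 66) + 110)*g - 1691523) + 1905529 = (((-3*(5 - 3))/(-137 + 66) + 110)*(457/899) - 1691523) + 1905529 = ((-3*2/(-71) + 110)*(457/899) - 1691523) + 1905529 = ((-6*(-1/71) + 110)*(457/899) - 1691523) + 1905529 = ((6/71 + 110)*(457/899) - 1691523) + 1905529 = ((7816/71)*(457/899) - 1691523) + 1905529 = (3571912/63829 - 1691523) + 1905529 = -107964649655/63829 + 1905529 = 13663360886/63829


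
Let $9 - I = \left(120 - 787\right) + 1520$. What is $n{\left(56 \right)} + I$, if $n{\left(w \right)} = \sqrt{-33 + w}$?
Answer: $-844 + \sqrt{23} \approx -839.2$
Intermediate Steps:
$I = -844$ ($I = 9 - \left(\left(120 - 787\right) + 1520\right) = 9 - \left(-667 + 1520\right) = 9 - 853 = -844$)
$n{\left(56 \right)} + I = \sqrt{-33 + 56} - 844 = \sqrt{23} - 844 = -844 + \sqrt{23}$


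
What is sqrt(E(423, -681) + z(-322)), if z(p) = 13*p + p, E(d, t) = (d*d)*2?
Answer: 5*sqrt(14134) ≈ 594.43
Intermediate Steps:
E(d, t) = 2*d**2 (E(d, t) = d**2*2 = 2*d**2)
z(p) = 14*p
sqrt(E(423, -681) + z(-322)) = sqrt(2*423**2 + 14*(-322)) = sqrt(2*178929 - 4508) = sqrt(357858 - 4508) = sqrt(353350) = 5*sqrt(14134)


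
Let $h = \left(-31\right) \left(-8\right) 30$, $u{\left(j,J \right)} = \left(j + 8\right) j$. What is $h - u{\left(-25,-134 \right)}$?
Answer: $7015$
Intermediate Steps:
$u{\left(j,J \right)} = j \left(8 + j\right)$ ($u{\left(j,J \right)} = \left(8 + j\right) j = j \left(8 + j\right)$)
$h = 7440$ ($h = 248 \cdot 30 = 7440$)
$h - u{\left(-25,-134 \right)} = 7440 - - 25 \left(8 - 25\right) = 7440 - \left(-25\right) \left(-17\right) = 7440 - 425 = 7015$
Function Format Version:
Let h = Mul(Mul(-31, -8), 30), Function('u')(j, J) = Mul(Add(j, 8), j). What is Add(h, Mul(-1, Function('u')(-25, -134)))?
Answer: 7015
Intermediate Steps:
Function('u')(j, J) = Mul(j, Add(8, j)) (Function('u')(j, J) = Mul(Add(8, j), j) = Mul(j, Add(8, j)))
h = 7440 (h = Mul(248, 30) = 7440)
Add(h, Mul(-1, Function('u')(-25, -134))) = Add(7440, Mul(-1, Mul(-25, Add(8, -25)))) = Add(7440, Mul(-1, Mul(-25, -17))) = Add(7440, Mul(-1, 425)) = Add(7440, -425) = 7015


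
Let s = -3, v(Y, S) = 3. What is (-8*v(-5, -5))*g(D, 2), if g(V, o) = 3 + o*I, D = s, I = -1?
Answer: -24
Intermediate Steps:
D = -3
g(V, o) = 3 - o (g(V, o) = 3 + o*(-1) = 3 - o)
(-8*v(-5, -5))*g(D, 2) = (-8*3)*(3 - 1*2) = -24*(3 - 2) = -24*1 = -24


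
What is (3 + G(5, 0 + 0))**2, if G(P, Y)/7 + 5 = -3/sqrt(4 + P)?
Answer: 1521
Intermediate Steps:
G(P, Y) = -35 - 21/sqrt(4 + P) (G(P, Y) = -35 + 7*(-3/sqrt(4 + P)) = -35 - 21/sqrt(4 + P))
(3 + G(5, 0 + 0))**2 = (3 + (-35 - 21/sqrt(4 + 5)))**2 = (3 + (-35 - 21/sqrt(9)))**2 = (3 + (-35 - 21*1/3))**2 = (3 + (-35 - 7))**2 = (3 - 42)**2 = (-39)**2 = 1521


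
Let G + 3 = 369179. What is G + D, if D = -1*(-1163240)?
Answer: 1532416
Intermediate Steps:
G = 369176 (G = -3 + 369179 = 369176)
D = 1163240
G + D = 369176 + 1163240 = 1532416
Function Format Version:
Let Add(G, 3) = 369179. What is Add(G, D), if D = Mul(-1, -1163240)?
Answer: 1532416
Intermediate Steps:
G = 369176 (G = Add(-3, 369179) = 369176)
D = 1163240
Add(G, D) = Add(369176, 1163240) = 1532416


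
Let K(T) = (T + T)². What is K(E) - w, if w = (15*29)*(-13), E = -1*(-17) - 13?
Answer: 5719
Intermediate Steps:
E = 4 (E = 17 - 13 = 4)
K(T) = 4*T² (K(T) = (2*T)² = 4*T²)
w = -5655 (w = 435*(-13) = -5655)
K(E) - w = 4*4² - 1*(-5655) = 4*16 + 5655 = 64 + 5655 = 5719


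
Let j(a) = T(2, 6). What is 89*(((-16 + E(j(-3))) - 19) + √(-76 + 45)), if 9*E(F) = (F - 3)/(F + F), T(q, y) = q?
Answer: -112229/36 + 89*I*√31 ≈ -3117.5 + 495.53*I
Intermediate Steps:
j(a) = 2
E(F) = (-3 + F)/(18*F) (E(F) = ((F - 3)/(F + F))/9 = ((-3 + F)/((2*F)))/9 = ((-3 + F)*(1/(2*F)))/9 = ((-3 + F)/(2*F))/9 = (-3 + F)/(18*F))
89*(((-16 + E(j(-3))) - 19) + √(-76 + 45)) = 89*(((-16 + (1/18)*(-3 + 2)/2) - 19) + √(-76 + 45)) = 89*(((-16 + (1/18)*(½)*(-1)) - 19) + √(-31)) = 89*(((-16 - 1/36) - 19) + I*√31) = 89*((-577/36 - 19) + I*√31) = 89*(-1261/36 + I*√31) = -112229/36 + 89*I*√31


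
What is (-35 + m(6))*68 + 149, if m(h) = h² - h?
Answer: -191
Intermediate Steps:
(-35 + m(6))*68 + 149 = (-35 + 6*(-1 + 6))*68 + 149 = (-35 + 6*5)*68 + 149 = (-35 + 30)*68 + 149 = -5*68 + 149 = -340 + 149 = -191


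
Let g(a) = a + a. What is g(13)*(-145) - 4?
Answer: -3774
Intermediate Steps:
g(a) = 2*a
g(13)*(-145) - 4 = (2*13)*(-145) - 4 = 26*(-145) - 4 = -3770 - 4 = -3774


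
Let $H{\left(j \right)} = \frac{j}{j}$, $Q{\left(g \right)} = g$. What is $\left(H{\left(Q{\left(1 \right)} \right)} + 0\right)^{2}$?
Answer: $1$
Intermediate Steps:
$H{\left(j \right)} = 1$
$\left(H{\left(Q{\left(1 \right)} \right)} + 0\right)^{2} = \left(1 + 0\right)^{2} = 1^{2} = 1$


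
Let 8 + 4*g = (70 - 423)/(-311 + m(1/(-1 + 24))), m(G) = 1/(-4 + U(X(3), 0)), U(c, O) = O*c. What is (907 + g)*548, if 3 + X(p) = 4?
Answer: 617638744/1245 ≈ 4.9610e+5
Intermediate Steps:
X(p) = 1 (X(p) = -3 + 4 = 1)
m(G) = -¼ (m(G) = 1/(-4 + 0*1) = 1/(-4 + 0) = 1/(-4) = -¼)
g = -2137/1245 (g = -2 + ((70 - 423)/(-311 - ¼))/4 = -2 + (-353/(-1245/4))/4 = -2 + (-353*(-4/1245))/4 = -2 + (¼)*(1412/1245) = -2 + 353/1245 = -2137/1245 ≈ -1.7165)
(907 + g)*548 = (907 - 2137/1245)*548 = (1127078/1245)*548 = 617638744/1245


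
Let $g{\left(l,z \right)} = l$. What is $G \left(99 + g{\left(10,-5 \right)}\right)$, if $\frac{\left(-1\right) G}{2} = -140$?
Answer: $30520$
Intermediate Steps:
$G = 280$ ($G = \left(-2\right) \left(-140\right) = 280$)
$G \left(99 + g{\left(10,-5 \right)}\right) = 280 \left(99 + 10\right) = 280 \cdot 109 = 30520$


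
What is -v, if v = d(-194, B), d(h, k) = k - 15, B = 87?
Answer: -72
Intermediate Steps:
d(h, k) = -15 + k
v = 72 (v = -15 + 87 = 72)
-v = -1*72 = -72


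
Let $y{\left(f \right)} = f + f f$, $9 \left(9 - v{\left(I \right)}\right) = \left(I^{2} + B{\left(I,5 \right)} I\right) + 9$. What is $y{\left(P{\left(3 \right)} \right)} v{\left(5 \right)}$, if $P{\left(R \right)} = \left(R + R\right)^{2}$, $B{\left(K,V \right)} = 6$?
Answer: $2516$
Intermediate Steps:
$P{\left(R \right)} = 4 R^{2}$ ($P{\left(R \right)} = \left(2 R\right)^{2} = 4 R^{2}$)
$v{\left(I \right)} = 8 - \frac{2 I}{3} - \frac{I^{2}}{9}$ ($v{\left(I \right)} = 9 - \frac{\left(I^{2} + 6 I\right) + 9}{9} = 9 - \frac{9 + I^{2} + 6 I}{9} = 9 - \left(1 + \frac{I^{2}}{9} + \frac{2 I}{3}\right) = 8 - \frac{2 I}{3} - \frac{I^{2}}{9}$)
$y{\left(f \right)} = f + f^{2}$
$y{\left(P{\left(3 \right)} \right)} v{\left(5 \right)} = 4 \cdot 3^{2} \left(1 + 4 \cdot 3^{2}\right) \left(8 - \frac{10}{3} - \frac{5^{2}}{9}\right) = 4 \cdot 9 \left(1 + 4 \cdot 9\right) \left(8 - \frac{10}{3} - \frac{25}{9}\right) = 36 \left(1 + 36\right) \left(8 - \frac{10}{3} - \frac{25}{9}\right) = 36 \cdot 37 \cdot \frac{17}{9} = 1332 \cdot \frac{17}{9} = 2516$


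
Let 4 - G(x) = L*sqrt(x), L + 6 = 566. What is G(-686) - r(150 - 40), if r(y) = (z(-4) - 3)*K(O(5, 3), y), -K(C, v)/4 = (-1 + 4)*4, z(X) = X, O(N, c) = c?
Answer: -332 - 3920*I*sqrt(14) ≈ -332.0 - 14667.0*I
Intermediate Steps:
L = 560 (L = -6 + 566 = 560)
G(x) = 4 - 560*sqrt(x)
K(C, v) = -48 (K(C, v) = -4*(-1 + 4)*4 = -12*4 = -4*12 = -48)
r(y) = 336 (r(y) = (-4 - 3)*(-48) = -7*(-48) = 336)
G(-686) - r(150 - 40) = (4 - 3920*I*sqrt(14)) - 1*336 = (4 - 3920*I*sqrt(14)) - 336 = -332 - 3920*I*sqrt(14)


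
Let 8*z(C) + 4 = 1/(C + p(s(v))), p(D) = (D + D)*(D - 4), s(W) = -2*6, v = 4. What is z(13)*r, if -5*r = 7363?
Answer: 11685081/15880 ≈ 735.84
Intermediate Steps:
s(W) = -12
r = -7363/5 (r = -1/5*7363 = -7363/5 ≈ -1472.6)
p(D) = 2*D*(-4 + D) (p(D) = (2*D)*(-4 + D) = 2*D*(-4 + D))
z(C) = -1/2 + 1/(8*(384 + C)) (z(C) = -1/2 + 1/(8*(C + 2*(-12)*(-4 - 12))) = -1/2 + 1/(8*(C + 2*(-12)*(-16))) = -1/2 + 1/(8*(C + 384)) = -1/2 + 1/(8*(384 + C)))
z(13)*r = ((-1535 - 4*13)/(8*(384 + 13)))*(-7363/5) = ((1/8)*(-1535 - 52)/397)*(-7363/5) = ((1/8)*(1/397)*(-1587))*(-7363/5) = -1587/3176*(-7363/5) = 11685081/15880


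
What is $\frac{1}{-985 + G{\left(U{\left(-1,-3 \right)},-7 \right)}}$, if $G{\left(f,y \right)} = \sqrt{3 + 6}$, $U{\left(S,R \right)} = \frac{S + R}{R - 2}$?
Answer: $- \frac{1}{982} \approx -0.0010183$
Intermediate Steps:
$U{\left(S,R \right)} = \frac{R + S}{-2 + R}$
$G{\left(f,y \right)} = 3$ ($G{\left(f,y \right)} = \sqrt{9} = 3$)
$\frac{1}{-985 + G{\left(U{\left(-1,-3 \right)},-7 \right)}} = \frac{1}{-985 + 3} = \frac{1}{-982} = - \frac{1}{982}$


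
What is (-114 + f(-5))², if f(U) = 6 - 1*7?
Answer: 13225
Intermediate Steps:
f(U) = -1 (f(U) = 6 - 7 = -1)
(-114 + f(-5))² = (-114 - 1)² = (-115)² = 13225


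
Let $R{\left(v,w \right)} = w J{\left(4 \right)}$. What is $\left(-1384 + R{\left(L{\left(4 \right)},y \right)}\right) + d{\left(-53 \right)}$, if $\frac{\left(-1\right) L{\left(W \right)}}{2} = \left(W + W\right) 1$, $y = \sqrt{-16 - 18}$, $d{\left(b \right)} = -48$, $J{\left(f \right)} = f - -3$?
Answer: $-1432 + 7 i \sqrt{34} \approx -1432.0 + 40.817 i$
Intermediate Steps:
$J{\left(f \right)} = 3 + f$ ($J{\left(f \right)} = f + 3 = 3 + f$)
$y = i \sqrt{34}$ ($y = \sqrt{-34} = i \sqrt{34} \approx 5.8309 i$)
$L{\left(W \right)} = - 4 W$ ($L{\left(W \right)} = - 2 \left(W + W\right) 1 = - 2 \cdot 2 W 1 = - 2 \cdot 2 W = - 4 W$)
$R{\left(v,w \right)} = 7 w$ ($R{\left(v,w \right)} = w \left(3 + 4\right) = w 7 = 7 w$)
$\left(-1384 + R{\left(L{\left(4 \right)},y \right)}\right) + d{\left(-53 \right)} = \left(-1384 + 7 i \sqrt{34}\right) - 48 = -1432 + 7 i \sqrt{34}$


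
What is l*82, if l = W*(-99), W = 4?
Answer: -32472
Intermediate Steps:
l = -396 (l = 4*(-99) = -396)
l*82 = -396*82 = -32472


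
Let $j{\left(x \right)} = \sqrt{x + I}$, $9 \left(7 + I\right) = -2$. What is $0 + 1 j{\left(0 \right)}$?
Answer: $\frac{i \sqrt{65}}{3} \approx 2.6874 i$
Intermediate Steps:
$I = - \frac{65}{9}$ ($I = -7 + \frac{1}{9} \left(-2\right) = -7 - \frac{2}{9} = - \frac{65}{9} \approx -7.2222$)
$j{\left(x \right)} = \sqrt{- \frac{65}{9} + x}$ ($j{\left(x \right)} = \sqrt{x - \frac{65}{9}} = \sqrt{- \frac{65}{9} + x}$)
$0 + 1 j{\left(0 \right)} = 0 + 1 \frac{\sqrt{-65 + 9 \cdot 0}}{3} = 0 + 1 \frac{\sqrt{-65 + 0}}{3} = 0 + 1 \frac{\sqrt{-65}}{3} = 0 + 1 \frac{i \sqrt{65}}{3} = 0 + \frac{i \sqrt{65}}{3} = \frac{i \sqrt{65}}{3}$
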